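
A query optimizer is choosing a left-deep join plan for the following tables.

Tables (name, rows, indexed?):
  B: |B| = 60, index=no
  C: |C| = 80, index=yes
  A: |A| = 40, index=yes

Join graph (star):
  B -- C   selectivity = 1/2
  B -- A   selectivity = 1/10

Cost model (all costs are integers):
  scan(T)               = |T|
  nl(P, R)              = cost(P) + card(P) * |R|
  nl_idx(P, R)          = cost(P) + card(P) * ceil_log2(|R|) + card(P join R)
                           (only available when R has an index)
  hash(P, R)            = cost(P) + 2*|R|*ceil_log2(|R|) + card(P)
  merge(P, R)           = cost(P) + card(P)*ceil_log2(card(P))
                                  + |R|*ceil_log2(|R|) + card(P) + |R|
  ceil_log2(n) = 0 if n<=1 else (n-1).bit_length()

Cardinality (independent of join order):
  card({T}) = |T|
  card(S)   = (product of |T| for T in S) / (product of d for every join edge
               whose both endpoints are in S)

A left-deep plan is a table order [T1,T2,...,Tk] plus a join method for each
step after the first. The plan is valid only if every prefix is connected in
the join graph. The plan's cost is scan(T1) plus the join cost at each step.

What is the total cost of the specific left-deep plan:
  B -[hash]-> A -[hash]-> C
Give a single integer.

1960

step 1: scan B: cost=60, card=60
step 2: join A via hash
    card(P join A) = 60*40/(10) = 240
    cost = 60 + 2*40*6 + 60 = 600
step 3: join C via hash
    card(P join C) = 240*80/(2) = 9600
    cost = 600 + 2*80*7 + 240 = 1960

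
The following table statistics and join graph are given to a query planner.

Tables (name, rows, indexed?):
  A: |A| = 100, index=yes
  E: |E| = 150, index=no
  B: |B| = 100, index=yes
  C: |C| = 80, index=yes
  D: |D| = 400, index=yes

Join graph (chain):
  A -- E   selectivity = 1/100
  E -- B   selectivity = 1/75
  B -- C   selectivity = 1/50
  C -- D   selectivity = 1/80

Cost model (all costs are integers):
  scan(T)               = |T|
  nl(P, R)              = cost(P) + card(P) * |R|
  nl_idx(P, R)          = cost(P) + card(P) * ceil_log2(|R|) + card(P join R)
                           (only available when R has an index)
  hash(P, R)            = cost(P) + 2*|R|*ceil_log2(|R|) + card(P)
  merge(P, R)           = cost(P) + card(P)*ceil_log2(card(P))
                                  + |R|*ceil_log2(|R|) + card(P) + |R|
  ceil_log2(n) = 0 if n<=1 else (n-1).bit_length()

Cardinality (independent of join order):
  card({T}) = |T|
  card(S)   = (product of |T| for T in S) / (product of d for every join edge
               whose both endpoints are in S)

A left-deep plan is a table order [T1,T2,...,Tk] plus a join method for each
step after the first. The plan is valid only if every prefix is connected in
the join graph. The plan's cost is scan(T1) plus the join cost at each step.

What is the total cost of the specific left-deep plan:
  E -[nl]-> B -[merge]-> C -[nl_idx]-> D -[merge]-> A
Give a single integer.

42070

step 1: scan E: cost=150, card=150
step 2: join B via nl
    card(P join B) = 150*100/(75) = 200
    cost = 150 + 150*100 = 15150
step 3: join C via merge
    card(P join C) = 200*80/(50) = 320
    cost = 15150 + 200*8 + 80*7 + 200 + 80 = 17590
step 4: join D via nl_idx
    card(P join D) = 320*400/(80) = 1600
    cost = 17590 + 320*9 + 1600 = 22070
step 5: join A via merge
    card(P join A) = 1600*100/(100) = 1600
    cost = 22070 + 1600*11 + 100*7 + 1600 + 100 = 42070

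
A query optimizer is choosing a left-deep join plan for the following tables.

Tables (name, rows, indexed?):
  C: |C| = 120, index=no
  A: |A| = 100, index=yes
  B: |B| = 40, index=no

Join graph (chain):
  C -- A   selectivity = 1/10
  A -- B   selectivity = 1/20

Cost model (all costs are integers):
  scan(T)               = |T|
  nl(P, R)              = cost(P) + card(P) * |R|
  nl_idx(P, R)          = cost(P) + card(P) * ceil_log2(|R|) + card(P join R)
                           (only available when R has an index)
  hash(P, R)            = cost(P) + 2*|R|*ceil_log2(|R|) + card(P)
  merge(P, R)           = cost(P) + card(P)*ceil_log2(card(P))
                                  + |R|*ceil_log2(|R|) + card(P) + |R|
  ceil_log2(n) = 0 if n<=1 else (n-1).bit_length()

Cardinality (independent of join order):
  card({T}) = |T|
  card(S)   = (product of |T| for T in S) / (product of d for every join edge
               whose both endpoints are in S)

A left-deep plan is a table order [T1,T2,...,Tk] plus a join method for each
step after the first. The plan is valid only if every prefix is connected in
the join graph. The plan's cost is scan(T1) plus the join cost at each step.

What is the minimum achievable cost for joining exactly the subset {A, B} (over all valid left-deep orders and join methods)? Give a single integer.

520

Selinger DP over subsets of {A,B}:
  {A}: scan cost=100, card=100
  {B}: scan cost=40, card=40
  {AB}: card=200; try (A,nl_idx)→520, (B,hash)→680, (A,merge)→1120, (B,merge)→1180, (A,hash)→1480, (A,nl)→4040 …(+1); best=520 via (A,nl_idx)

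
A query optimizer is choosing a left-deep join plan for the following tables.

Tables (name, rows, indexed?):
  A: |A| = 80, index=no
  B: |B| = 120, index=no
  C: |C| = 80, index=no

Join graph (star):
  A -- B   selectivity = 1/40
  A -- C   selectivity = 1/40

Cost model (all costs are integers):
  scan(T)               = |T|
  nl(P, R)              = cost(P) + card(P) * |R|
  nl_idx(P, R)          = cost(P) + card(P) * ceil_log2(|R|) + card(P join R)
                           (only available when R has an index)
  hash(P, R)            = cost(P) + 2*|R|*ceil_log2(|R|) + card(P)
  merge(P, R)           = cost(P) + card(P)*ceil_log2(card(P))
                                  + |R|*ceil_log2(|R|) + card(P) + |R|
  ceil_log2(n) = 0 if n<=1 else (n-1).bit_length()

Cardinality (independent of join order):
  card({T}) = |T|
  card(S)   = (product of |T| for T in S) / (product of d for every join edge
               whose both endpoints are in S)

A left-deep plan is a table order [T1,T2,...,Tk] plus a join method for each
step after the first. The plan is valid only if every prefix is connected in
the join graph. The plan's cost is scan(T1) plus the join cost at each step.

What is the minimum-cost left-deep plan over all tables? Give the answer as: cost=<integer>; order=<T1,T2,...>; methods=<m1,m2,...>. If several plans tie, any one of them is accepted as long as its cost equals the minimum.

Selinger DP (subsets sized 1..n):
  {A}: scan cost=80, card=80
  {B}: scan cost=120, card=120
  {C}: scan cost=80, card=80
  {AB}: card=240; try (A,hash)→1360, (B,merge)→1680, (A,merge)→1720, (B,hash)→1840, (B,nl)→9680, (A,nl)→9720; best=1360 via (A,hash)
  {AC}: card=160; try (C,hash)→1280, (A,hash)→1280, (C,merge)→1360, (A,merge)→1360, (C,nl)→6480, (A,nl)→6480; best=1280 via (C,hash)
  {ABC}: card=480; try (C,hash)→2720, (B,hash)→3120, (B,merge)→3680, (C,merge)→4160, (B,nl)→20480, (C,nl)→20560; best=2720 via (C,hash)

cost=2720; order=B,A,C; methods=hash,hash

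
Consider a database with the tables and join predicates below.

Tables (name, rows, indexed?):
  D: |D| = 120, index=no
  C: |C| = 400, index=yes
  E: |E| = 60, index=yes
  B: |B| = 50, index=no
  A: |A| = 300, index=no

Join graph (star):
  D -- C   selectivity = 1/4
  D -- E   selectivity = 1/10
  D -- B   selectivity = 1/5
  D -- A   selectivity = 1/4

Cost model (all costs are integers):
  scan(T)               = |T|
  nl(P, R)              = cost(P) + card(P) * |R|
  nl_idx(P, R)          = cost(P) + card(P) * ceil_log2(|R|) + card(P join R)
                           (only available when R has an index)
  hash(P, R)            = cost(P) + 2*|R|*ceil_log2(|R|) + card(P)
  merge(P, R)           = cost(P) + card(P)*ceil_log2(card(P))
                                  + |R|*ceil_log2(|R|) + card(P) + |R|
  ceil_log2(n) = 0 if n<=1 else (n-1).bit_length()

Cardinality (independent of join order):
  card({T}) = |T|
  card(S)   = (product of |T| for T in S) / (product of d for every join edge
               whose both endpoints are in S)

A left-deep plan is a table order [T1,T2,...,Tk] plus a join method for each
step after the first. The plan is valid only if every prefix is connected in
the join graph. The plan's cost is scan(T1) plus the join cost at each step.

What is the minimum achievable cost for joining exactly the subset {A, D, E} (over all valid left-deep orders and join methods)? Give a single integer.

7080

Selinger DP over subsets of {A,D,E}:
  {D}: scan cost=120, card=120
  {E}: scan cost=60, card=60
  {A}: scan cost=300, card=300
  {DE}: card=720; try (E,hash)→960, (D,merge)→1440, (E,merge)→1500, (E,nl_idx)→1560, (D,hash)→1800, (D,nl)→7260 …(+1); best=960 via (E,hash)
  {AD}: card=9000; try (D,hash)→2280, (A,merge)→4080, (D,merge)→4260, (A,hash)→5640, (A,nl)→36120, (D,nl)→36300; best=2280 via (D,hash)
  {ADE}: card=54000; try (A,hash)→7080, (A,merge)→11880, (E,hash)→12000, (E,nl_idx)→110280, (E,merge)→137700, (A,nl)→216960 …(+1); best=7080 via (A,hash)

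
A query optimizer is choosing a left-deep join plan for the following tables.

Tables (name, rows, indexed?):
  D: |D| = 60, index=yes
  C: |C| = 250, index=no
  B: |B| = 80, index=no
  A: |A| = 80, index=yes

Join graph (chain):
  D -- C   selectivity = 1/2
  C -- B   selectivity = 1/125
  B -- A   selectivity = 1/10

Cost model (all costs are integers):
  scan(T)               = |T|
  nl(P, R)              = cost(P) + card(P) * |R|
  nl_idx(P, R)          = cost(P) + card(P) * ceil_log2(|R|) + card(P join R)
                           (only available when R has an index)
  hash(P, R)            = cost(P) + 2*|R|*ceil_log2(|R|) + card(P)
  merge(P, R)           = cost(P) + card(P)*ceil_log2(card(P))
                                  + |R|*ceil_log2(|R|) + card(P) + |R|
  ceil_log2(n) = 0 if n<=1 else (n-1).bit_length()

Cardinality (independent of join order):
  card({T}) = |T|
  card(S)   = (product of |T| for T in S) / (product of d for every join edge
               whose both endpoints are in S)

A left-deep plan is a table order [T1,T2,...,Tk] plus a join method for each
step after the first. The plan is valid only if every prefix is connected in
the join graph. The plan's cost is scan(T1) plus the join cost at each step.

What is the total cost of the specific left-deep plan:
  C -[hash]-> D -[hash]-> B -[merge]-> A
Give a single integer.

77680

step 1: scan C: cost=250, card=250
step 2: join D via hash
    card(P join D) = 250*60/(2) = 7500
    cost = 250 + 2*60*6 + 250 = 1220
step 3: join B via hash
    card(P join B) = 7500*80/(125) = 4800
    cost = 1220 + 2*80*7 + 7500 = 9840
step 4: join A via merge
    card(P join A) = 4800*80/(10) = 38400
    cost = 9840 + 4800*13 + 80*7 + 4800 + 80 = 77680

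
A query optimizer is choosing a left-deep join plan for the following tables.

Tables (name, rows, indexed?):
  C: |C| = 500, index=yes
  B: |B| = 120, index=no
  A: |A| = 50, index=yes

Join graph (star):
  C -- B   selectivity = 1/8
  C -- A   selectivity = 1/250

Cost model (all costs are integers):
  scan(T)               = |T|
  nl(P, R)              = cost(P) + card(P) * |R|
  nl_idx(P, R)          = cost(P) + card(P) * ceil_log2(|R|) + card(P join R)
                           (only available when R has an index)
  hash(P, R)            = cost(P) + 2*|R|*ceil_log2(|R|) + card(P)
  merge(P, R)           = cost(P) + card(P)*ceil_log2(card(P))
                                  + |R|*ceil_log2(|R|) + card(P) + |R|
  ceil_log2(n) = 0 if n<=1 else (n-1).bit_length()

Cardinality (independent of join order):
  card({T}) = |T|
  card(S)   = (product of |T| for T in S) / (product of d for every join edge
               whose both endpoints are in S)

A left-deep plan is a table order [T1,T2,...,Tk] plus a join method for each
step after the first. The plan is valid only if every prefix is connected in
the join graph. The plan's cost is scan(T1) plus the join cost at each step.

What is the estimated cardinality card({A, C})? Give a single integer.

100

Tables in S: A(50), C(500)
Edges inside S: C-A(d=250)
numerator = 50 * 500 = 25000
denominator = 250 = 250
card(S) = 25000 / 250 = 100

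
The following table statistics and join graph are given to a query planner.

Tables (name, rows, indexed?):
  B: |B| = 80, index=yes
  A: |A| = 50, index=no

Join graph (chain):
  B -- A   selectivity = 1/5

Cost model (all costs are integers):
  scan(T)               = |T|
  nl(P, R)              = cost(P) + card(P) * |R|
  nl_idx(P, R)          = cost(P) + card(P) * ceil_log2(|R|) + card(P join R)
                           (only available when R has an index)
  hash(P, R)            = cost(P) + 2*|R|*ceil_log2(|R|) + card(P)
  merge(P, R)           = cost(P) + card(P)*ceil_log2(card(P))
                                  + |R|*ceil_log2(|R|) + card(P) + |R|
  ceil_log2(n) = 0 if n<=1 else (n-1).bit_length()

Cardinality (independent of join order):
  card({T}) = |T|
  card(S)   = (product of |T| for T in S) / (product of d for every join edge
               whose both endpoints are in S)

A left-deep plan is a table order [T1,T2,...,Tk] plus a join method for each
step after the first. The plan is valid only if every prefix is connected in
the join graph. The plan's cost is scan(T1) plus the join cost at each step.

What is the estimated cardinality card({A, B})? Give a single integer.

Tables in S: A(50), B(80)
Edges inside S: B-A(d=5)
numerator = 50 * 80 = 4000
denominator = 5 = 5
card(S) = 4000 / 5 = 800

800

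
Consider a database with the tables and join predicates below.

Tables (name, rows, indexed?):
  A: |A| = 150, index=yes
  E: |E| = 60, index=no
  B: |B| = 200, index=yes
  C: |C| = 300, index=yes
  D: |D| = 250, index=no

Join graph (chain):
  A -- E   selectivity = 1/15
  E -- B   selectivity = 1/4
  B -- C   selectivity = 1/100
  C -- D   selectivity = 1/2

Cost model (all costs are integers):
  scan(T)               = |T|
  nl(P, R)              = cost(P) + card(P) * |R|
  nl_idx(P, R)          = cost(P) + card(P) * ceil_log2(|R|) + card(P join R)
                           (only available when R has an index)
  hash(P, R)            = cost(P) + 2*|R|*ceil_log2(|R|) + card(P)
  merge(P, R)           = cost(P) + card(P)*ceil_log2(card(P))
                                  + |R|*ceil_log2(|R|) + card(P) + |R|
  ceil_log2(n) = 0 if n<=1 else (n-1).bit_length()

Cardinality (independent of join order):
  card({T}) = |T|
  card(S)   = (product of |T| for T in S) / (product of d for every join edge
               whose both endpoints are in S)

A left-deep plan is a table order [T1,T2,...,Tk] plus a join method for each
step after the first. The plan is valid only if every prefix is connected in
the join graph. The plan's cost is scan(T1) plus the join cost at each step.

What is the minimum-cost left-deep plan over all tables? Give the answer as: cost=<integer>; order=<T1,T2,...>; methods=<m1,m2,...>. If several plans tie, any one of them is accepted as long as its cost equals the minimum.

cost=109320; order=B,C,E,A,D; methods=nl_idx,hash,hash,hash

Selinger DP (subsets sized 1..n):
  {A}: scan cost=150, card=150
  {E}: scan cost=60, card=60
  {B}: scan cost=200, card=200
  {C}: scan cost=300, card=300
  {D}: scan cost=250, card=250
  {AE}: card=600; try (E,hash)→1020, (A,nl_idx)→1140, (A,merge)→1830, (E,merge)→1920, (A,hash)→2520, (A,nl)→9060 …(+1); best=1020 via (E,hash)
  {BE}: card=3000; try (E,hash)→1120, (B,merge)→2280, (E,merge)→2420, (B,hash)→3320, (B,nl_idx)→3540, (B,nl)→12060 …(+1); best=1120 via (E,hash)
  {BC}: card=600; try (C,nl_idx)→2600, (B,nl_idx)→3300, (B,hash)→3800, (C,merge)→5000, (B,merge)→5100, (C,hash)→5800 …(+2); best=2600 via (C,nl_idx)
  {CD}: card=37500; try (D,hash)→4600, (C,merge)→5500, (D,merge)→5550, (C,hash)→5900, (C,nl_idx)→40000, (C,nl)→75250 …(+1); best=4600 via (D,hash)
  {ABE}: card=30000; try (B,hash)→4820, (A,hash)→6520, (B,merge)→9420, (B,nl_idx)→35820, (A,merge)→41470, (A,nl_idx)→55120 …(+2); best=4820 via (B,hash)
  {BCE}: card=9000; try (E,hash)→3920, (C,hash)→9520, (E,merge)→9620, (C,nl_idx)→37120, (E,nl)→38600, (C,merge)→43120 …(+1); best=3920 via (E,hash)
  {BCD}: card=75000; try (D,hash)→7200, (D,merge)→11450, (B,hash)→45300, (D,nl)→152600, (B,nl_idx)→379600, (B,merge)→643900 …(+1); best=7200 via (D,hash)
  {ABCE}: card=90000; try (A,hash)→15320, (C,hash)→40220, (A,merge)→140270, (A,nl_idx)→165920, (C,nl_idx)→364820, (C,merge)→487820 …(+2); best=15320 via (A,hash)
  {BCDE}: card=1125000; try (D,hash)→16920, (E,hash)→82920, (D,merge)→141170, (E,merge)→1357620, (D,nl)→2253920, (E,nl)→4507200; best=16920 via (D,hash)
  {ABCDE}: card=11250000; try (D,hash)→109320, (A,hash)→1144320, (D,merge)→1637570, (A,nl_idx)→20266920, (D,nl)→22515320, (A,merge)→24768270 …(+1); best=109320 via (D,hash)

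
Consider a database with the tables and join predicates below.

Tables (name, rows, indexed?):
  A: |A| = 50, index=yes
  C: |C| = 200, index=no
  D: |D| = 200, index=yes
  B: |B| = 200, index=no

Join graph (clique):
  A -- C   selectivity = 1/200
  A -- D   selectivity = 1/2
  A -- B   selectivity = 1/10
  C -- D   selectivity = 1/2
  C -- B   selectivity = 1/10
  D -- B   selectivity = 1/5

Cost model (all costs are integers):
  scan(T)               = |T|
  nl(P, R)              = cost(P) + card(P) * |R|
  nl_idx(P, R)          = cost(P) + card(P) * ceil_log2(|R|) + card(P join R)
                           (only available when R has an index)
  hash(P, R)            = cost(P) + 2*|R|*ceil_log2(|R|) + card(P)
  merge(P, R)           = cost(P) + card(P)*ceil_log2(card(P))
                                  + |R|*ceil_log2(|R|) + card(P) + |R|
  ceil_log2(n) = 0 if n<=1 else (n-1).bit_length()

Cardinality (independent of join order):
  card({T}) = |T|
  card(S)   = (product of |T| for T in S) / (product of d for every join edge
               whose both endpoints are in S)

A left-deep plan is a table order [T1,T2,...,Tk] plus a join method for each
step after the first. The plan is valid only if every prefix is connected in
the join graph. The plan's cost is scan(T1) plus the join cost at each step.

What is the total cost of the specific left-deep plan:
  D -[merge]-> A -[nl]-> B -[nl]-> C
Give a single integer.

5002350

step 1: scan D: cost=200, card=200
step 2: join A via merge
    card(P join A) = 200*50/(2) = 5000
    cost = 200 + 200*8 + 50*6 + 200 + 50 = 2350
step 3: join B via nl
    card(P join B) = 5000*200/(10*5) = 20000
    cost = 2350 + 5000*200 = 1002350
step 4: join C via nl
    card(P join C) = 20000*200/(200*2*10) = 1000
    cost = 1002350 + 20000*200 = 5002350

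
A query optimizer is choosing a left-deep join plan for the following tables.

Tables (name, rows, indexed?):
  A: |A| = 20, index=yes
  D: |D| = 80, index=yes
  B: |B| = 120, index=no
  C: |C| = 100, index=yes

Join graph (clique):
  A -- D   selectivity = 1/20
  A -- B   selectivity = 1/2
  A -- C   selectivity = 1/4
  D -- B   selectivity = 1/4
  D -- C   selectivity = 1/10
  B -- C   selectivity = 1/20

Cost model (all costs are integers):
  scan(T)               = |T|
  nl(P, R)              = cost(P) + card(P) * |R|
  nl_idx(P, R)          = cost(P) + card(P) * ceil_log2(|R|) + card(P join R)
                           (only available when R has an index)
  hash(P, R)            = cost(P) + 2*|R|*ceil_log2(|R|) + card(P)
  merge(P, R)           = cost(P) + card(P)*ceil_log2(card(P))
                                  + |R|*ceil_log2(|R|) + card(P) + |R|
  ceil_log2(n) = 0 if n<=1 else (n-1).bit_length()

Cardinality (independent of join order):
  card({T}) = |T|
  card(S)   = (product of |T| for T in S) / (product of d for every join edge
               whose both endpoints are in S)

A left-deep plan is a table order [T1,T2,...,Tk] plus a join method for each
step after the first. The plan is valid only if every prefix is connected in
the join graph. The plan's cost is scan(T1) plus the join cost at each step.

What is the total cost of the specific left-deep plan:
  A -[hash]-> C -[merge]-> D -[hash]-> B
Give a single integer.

8960

step 1: scan A: cost=20, card=20
step 2: join C via hash
    card(P join C) = 20*100/(4) = 500
    cost = 20 + 2*100*7 + 20 = 1440
step 3: join D via merge
    card(P join D) = 500*80/(20*10) = 200
    cost = 1440 + 500*9 + 80*7 + 500 + 80 = 7080
step 4: join B via hash
    card(P join B) = 200*120/(2*4*20) = 150
    cost = 7080 + 2*120*7 + 200 = 8960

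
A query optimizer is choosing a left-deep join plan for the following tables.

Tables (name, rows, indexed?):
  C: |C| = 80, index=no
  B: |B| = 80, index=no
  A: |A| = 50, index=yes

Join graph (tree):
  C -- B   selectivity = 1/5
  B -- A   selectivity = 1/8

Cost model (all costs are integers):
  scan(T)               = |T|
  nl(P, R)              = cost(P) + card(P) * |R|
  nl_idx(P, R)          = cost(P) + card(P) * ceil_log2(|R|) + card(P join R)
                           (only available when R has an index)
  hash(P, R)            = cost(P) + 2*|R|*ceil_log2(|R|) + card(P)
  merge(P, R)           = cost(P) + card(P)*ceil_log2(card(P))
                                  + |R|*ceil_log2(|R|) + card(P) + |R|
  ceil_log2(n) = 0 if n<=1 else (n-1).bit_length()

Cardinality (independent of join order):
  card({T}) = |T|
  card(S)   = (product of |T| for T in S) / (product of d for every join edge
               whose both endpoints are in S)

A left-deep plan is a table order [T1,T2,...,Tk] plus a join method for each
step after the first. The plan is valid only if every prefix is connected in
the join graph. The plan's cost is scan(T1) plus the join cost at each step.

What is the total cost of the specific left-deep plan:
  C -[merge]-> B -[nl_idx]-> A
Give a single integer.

step 1: scan C: cost=80, card=80
step 2: join B via merge
    card(P join B) = 80*80/(5) = 1280
    cost = 80 + 80*7 + 80*7 + 80 + 80 = 1360
step 3: join A via nl_idx
    card(P join A) = 1280*50/(8) = 8000
    cost = 1360 + 1280*6 + 8000 = 17040

17040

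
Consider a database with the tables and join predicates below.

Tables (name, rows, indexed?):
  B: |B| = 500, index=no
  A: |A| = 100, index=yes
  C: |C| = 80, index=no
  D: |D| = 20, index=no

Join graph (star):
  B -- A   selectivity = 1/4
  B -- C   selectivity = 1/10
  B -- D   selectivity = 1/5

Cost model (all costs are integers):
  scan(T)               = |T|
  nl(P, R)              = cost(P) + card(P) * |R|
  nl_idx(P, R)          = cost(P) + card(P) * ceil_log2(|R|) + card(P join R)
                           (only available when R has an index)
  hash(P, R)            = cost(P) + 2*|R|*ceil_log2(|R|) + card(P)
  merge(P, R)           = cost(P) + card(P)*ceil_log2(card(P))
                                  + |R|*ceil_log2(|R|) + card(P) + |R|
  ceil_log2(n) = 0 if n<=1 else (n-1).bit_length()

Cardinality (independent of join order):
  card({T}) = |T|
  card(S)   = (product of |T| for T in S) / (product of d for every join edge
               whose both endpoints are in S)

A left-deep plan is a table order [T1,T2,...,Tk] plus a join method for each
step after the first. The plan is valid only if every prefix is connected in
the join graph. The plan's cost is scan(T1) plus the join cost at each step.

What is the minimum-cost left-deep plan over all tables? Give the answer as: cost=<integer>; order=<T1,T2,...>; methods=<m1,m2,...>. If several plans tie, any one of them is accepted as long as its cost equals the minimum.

cost=21720; order=B,D,C,A; methods=hash,hash,hash

Selinger DP (subsets sized 1..n):
  {B}: scan cost=500, card=500
  {A}: scan cost=100, card=100
  {C}: scan cost=80, card=80
  {D}: scan cost=20, card=20
  {AB}: card=12500; try (A,hash)→2400, (B,merge)→5900, (A,merge)→6300, (B,hash)→9200, (A,nl_idx)→16500, (B,nl)→50100 …(+1); best=2400 via (A,hash)
  {BC}: card=4000; try (C,hash)→2120, (B,merge)→5720, (C,merge)→6140, (B,hash)→9160, (B,nl)→40080, (C,nl)→40500; best=2120 via (C,hash)
  {BD}: card=2000; try (D,hash)→1200, (B,merge)→5140, (D,merge)→5620, (B,hash)→9040, (B,nl)→10020, (D,nl)→10500; best=1200 via (D,hash)
  {ABC}: card=100000; try (A,hash)→7520, (C,hash)→16020, (A,merge)→54920, (A,nl_idx)→130120, (C,merge)→190540, (A,nl)→402120 …(+1); best=7520 via (A,hash)
  {ABD}: card=50000; try (A,hash)→4600, (D,hash)→15100, (A,merge)→26000, (A,nl_idx)→65200, (D,merge)→190020, (A,nl)→201200 …(+1); best=4600 via (A,hash)
  {BCD}: card=16000; try (C,hash)→4320, (D,hash)→6320, (C,merge)→25840, (D,merge)→54240, (D,nl)→82120, (C,nl)→161200; best=4320 via (C,hash)
  {ABCD}: card=400000; try (A,hash)→21720, (C,hash)→55720, (D,hash)→107720, (A,merge)→245120, (A,nl_idx)→516320, (C,merge)→855240 …(+4); best=21720 via (A,hash)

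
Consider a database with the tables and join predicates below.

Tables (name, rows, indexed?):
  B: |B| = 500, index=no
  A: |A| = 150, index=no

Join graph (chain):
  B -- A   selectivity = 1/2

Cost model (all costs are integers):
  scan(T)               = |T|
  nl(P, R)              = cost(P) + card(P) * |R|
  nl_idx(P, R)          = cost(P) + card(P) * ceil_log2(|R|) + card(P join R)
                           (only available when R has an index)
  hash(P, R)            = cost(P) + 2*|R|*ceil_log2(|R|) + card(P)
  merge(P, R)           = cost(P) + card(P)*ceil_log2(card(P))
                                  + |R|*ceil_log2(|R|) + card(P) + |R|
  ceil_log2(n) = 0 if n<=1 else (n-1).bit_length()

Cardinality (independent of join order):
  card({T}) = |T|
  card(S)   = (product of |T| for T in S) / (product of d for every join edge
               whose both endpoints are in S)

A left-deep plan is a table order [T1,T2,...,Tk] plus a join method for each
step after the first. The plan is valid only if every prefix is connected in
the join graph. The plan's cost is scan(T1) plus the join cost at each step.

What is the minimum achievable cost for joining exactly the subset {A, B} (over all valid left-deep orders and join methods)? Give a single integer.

3400

Selinger DP over subsets of {A,B}:
  {B}: scan cost=500, card=500
  {A}: scan cost=150, card=150
  {AB}: card=37500; try (A,hash)→3400, (B,merge)→6500, (A,merge)→6850, (B,hash)→9300, (B,nl)→75150, (A,nl)→75500; best=3400 via (A,hash)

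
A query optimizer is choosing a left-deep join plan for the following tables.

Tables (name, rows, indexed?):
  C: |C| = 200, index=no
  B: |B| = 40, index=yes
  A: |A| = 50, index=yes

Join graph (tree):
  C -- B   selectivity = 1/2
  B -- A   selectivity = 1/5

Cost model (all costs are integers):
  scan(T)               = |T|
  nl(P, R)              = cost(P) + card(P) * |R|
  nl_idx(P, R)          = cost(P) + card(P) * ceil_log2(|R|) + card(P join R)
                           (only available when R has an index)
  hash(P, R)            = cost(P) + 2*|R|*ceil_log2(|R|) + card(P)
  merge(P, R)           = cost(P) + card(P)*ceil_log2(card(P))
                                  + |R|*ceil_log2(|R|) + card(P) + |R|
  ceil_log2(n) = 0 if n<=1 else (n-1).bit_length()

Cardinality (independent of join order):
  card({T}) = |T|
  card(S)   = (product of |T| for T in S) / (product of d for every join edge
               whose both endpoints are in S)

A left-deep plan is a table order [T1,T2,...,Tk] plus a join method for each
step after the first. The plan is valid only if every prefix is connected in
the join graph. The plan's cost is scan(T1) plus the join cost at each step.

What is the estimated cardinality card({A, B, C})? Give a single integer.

40000

Tables in S: A(50), B(40), C(200)
Edges inside S: C-B(d=2), B-A(d=5)
numerator = 50 * 40 * 200 = 400000
denominator = 2 * 5 = 10
card(S) = 400000 / 10 = 40000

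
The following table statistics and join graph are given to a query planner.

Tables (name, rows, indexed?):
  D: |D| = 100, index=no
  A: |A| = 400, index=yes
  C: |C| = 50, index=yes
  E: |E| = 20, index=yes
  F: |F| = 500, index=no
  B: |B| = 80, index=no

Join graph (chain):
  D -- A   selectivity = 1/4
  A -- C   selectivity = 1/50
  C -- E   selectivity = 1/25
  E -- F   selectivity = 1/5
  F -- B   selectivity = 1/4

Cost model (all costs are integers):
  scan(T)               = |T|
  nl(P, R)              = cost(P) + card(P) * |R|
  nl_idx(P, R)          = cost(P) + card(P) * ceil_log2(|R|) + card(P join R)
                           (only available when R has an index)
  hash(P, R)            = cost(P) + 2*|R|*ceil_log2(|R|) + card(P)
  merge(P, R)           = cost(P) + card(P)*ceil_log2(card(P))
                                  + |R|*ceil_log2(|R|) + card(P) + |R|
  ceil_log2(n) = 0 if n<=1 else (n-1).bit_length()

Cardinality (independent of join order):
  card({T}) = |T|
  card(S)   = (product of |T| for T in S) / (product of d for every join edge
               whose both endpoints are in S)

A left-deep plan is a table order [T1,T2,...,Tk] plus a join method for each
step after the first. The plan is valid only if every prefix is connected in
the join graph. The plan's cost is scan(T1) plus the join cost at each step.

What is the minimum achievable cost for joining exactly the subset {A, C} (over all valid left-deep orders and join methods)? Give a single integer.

900

Selinger DP over subsets of {A,C}:
  {A}: scan cost=400, card=400
  {C}: scan cost=50, card=50
  {AC}: card=400; try (A,nl_idx)→900, (C,hash)→1400, (C,nl_idx)→3200, (A,merge)→4400, (C,merge)→4750, (A,hash)→7300 …(+2); best=900 via (A,nl_idx)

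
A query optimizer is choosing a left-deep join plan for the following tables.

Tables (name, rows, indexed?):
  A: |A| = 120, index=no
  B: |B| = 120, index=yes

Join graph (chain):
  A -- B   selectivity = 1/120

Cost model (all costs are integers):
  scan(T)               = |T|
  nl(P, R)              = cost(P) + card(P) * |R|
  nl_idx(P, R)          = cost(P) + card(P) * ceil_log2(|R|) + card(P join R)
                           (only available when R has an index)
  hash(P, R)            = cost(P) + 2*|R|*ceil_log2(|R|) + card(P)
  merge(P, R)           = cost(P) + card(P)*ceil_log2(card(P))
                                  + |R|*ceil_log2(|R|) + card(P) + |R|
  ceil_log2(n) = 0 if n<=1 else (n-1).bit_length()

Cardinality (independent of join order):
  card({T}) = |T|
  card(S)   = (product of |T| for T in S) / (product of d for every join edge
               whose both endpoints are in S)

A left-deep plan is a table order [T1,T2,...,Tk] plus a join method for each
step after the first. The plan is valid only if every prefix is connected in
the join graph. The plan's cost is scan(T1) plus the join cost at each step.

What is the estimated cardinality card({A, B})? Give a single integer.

Tables in S: A(120), B(120)
Edges inside S: A-B(d=120)
numerator = 120 * 120 = 14400
denominator = 120 = 120
card(S) = 14400 / 120 = 120

120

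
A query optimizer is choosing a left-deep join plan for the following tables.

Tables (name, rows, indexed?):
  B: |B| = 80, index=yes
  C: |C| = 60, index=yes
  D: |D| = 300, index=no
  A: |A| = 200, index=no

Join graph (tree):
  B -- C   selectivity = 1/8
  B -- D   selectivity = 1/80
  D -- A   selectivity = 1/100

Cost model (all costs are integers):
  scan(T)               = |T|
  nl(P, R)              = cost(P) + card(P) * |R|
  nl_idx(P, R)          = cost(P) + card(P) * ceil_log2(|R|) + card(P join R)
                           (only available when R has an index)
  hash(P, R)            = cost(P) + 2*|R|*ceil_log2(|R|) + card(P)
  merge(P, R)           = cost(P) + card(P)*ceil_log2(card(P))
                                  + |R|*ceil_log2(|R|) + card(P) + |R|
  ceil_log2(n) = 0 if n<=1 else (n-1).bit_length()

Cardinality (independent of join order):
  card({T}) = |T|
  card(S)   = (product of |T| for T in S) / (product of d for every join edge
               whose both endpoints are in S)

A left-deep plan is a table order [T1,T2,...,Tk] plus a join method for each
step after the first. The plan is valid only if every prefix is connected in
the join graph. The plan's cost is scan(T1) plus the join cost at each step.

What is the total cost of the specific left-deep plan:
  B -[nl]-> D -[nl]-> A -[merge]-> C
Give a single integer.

91100

step 1: scan B: cost=80, card=80
step 2: join D via nl
    card(P join D) = 80*300/(80) = 300
    cost = 80 + 80*300 = 24080
step 3: join A via nl
    card(P join A) = 300*200/(100) = 600
    cost = 24080 + 300*200 = 84080
step 4: join C via merge
    card(P join C) = 600*60/(8) = 4500
    cost = 84080 + 600*10 + 60*6 + 600 + 60 = 91100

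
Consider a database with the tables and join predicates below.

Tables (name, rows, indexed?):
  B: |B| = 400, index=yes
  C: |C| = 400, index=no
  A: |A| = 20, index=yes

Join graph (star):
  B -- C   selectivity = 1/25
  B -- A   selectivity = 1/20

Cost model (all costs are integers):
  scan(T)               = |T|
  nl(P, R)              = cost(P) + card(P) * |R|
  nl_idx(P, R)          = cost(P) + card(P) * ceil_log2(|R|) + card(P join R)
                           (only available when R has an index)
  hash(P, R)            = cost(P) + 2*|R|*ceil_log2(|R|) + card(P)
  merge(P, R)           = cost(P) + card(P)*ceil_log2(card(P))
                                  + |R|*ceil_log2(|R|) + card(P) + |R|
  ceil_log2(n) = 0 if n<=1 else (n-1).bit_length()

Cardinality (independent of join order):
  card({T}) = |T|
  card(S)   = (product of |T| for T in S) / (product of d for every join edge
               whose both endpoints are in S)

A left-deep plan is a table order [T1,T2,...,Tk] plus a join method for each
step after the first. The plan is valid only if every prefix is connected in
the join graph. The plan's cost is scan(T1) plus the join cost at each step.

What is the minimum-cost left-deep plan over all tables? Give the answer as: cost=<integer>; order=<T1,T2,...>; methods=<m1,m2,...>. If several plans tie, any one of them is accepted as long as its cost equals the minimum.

cost=8200; order=A,B,C; methods=nl_idx,hash

Selinger DP (subsets sized 1..n):
  {B}: scan cost=400, card=400
  {C}: scan cost=400, card=400
  {A}: scan cost=20, card=20
  {BC}: card=6400; try (C,hash)→8000, (B,hash)→8000, (C,merge)→8400, (B,merge)→8400, (B,nl_idx)→10400, (C,nl)→160400 …(+1); best=8000 via (C,hash)
  {AB}: card=400; try (B,nl_idx)→600, (A,hash)→1000, (A,nl_idx)→2800, (B,merge)→4140, (A,merge)→4520, (B,hash)→7240 …(+2); best=600 via (B,nl_idx)
  {ABC}: card=6400; try (C,hash)→8200, (C,merge)→8600, (A,hash)→14600, (A,nl_idx)→46400, (A,merge)→97720, (A,nl)→136000 …(+1); best=8200 via (C,hash)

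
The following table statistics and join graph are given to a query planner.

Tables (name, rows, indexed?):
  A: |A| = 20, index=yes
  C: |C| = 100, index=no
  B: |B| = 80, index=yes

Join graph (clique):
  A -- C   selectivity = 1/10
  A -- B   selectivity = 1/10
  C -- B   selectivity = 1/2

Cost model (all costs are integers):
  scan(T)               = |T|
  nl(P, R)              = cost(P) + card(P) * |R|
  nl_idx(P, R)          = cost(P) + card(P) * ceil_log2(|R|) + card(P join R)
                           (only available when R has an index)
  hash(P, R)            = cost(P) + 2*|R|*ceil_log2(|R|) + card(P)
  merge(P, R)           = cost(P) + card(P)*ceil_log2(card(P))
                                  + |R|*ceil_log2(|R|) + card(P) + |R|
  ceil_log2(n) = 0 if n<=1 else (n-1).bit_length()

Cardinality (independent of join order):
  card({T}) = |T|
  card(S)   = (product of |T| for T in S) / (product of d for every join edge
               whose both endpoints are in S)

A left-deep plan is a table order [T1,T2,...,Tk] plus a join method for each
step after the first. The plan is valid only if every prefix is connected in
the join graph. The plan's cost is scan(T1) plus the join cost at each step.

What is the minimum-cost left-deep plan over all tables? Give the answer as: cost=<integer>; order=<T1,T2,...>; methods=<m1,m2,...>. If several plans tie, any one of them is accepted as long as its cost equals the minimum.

cost=1720; order=C,A,B; methods=hash,hash

Selinger DP (subsets sized 1..n):
  {A}: scan cost=20, card=20
  {C}: scan cost=100, card=100
  {B}: scan cost=80, card=80
  {AC}: card=200; try (A,hash)→400, (A,nl_idx)→800, (C,merge)→940, (A,merge)→1020, (C,hash)→1440, (C,nl)→2020 …(+1); best=400 via (A,hash)
  {AB}: card=160; try (B,nl_idx)→320, (A,hash)→360, (A,nl_idx)→640, (B,merge)→780, (A,merge)→840, (B,hash)→1160 …(+2); best=320 via (B,nl_idx)
  {BC}: card=4000; try (B,hash)→1320, (C,merge)→1520, (B,merge)→1540, (C,hash)→1560, (B,nl_idx)→4800, (C,nl)→8080 …(+1); best=1320 via (B,hash)
  {ABC}: card=800; try (B,hash)→1720, (C,hash)→1880, (C,merge)→2560, (B,nl_idx)→2600, (B,merge)→2840, (A,hash)→5520 …(+5); best=1720 via (B,hash)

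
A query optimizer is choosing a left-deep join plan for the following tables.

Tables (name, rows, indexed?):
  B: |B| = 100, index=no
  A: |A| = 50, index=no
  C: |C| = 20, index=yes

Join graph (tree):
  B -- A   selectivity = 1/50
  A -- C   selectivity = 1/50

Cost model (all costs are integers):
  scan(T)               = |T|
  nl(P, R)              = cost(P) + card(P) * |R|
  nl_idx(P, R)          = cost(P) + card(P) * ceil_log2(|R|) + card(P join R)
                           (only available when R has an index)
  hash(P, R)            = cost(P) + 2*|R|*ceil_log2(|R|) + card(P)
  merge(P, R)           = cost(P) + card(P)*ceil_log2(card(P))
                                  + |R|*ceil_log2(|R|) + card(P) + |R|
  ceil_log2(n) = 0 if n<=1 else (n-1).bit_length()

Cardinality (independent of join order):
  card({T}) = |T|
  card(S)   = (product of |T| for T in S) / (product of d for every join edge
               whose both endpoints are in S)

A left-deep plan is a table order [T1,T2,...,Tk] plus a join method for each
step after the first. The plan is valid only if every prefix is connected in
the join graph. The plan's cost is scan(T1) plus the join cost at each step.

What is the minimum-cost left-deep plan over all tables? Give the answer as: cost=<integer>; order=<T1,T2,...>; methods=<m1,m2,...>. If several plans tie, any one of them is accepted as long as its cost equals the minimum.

Selinger DP (subsets sized 1..n):
  {B}: scan cost=100, card=100
  {A}: scan cost=50, card=50
  {C}: scan cost=20, card=20
  {AB}: card=100; try (A,hash)→800, (B,merge)→1200, (A,merge)→1250, (B,hash)→1500, (B,nl)→5050, (A,nl)→5100; best=800 via (A,hash)
  {AC}: card=20; try (C,hash)→300, (C,nl_idx)→320, (A,merge)→490, (C,merge)→520, (A,hash)→640, (A,nl)→1020 …(+1); best=300 via (C,hash)
  {ABC}: card=40; try (C,hash)→1100, (B,merge)→1220, (C,nl_idx)→1340, (C,merge)→1720, (B,hash)→1720, (B,nl)→2300 …(+1); best=1100 via (C,hash)

cost=1100; order=B,A,C; methods=hash,hash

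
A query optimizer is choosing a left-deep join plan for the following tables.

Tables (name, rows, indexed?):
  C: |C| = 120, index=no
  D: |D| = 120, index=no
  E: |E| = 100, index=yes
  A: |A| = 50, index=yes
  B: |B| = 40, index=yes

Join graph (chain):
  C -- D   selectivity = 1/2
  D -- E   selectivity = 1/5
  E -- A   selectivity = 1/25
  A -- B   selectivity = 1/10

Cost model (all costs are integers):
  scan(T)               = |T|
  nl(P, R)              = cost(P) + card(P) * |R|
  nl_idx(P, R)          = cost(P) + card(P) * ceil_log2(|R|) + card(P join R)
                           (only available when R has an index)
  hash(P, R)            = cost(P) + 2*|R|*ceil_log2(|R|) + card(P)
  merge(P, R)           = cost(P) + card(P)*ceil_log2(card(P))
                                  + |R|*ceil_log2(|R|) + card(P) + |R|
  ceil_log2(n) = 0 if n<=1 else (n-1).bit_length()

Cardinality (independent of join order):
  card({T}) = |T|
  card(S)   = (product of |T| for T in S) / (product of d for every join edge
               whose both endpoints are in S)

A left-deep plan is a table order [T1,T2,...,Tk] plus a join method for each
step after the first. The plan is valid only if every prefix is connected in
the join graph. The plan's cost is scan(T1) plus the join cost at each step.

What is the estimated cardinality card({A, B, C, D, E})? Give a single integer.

1152000

Tables in S: A(50), B(40), C(120), D(120), E(100)
Edges inside S: C-D(d=2), D-E(d=5), E-A(d=25), A-B(d=10)
numerator = 50 * 40 * 120 * 120 * 100 = 2880000000
denominator = 2 * 5 * 25 * 10 = 2500
card(S) = 2880000000 / 2500 = 1152000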